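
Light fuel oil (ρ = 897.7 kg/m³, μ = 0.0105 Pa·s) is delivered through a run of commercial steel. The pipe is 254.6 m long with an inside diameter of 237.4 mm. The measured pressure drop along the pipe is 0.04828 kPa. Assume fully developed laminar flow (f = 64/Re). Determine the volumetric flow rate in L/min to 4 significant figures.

Q ≈ 84.48 L/min

For laminar flow, f = 64/Re with Re = ρVD/μ, so Darcy-Weisbach reduces to ΔP = 32μLV/D². Solving for V: V = ΔP·D²/(32μL) = 48.28·(0.2374)²/(32·0.0105·254.6) = 0.03181 m/s.
Check: Re = ρVD/μ = 897.7·0.03181·0.2374/0.0105 = 645.6 < 2300, so the laminar assumption holds.
Q = V·A = 0.03181·(π/4·0.2374²) = 0.001408 m³/s = 84.48 L/min.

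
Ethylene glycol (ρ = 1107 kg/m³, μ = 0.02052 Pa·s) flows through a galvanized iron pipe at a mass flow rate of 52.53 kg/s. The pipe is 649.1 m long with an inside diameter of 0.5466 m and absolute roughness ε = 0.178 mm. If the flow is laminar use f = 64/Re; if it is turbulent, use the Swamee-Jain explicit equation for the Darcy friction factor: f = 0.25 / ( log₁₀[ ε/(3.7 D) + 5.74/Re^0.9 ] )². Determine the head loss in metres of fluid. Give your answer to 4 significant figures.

h_f ≈ 0.08996 m

A = πD²/4 = π(0.5466)²/4 = 0.2347 m²; mean velocity V = ṁ/(ρA) = 52.53/(1107 · 0.2347) = 0.2022 m/s.
Reynolds number Re = ρVD/μ = 1107 · 0.2022 · 0.5466 / 0.0205 = 5963.
Re > 4000 → turbulent. Relative roughness ε/D = 0.000178/0.5466 = 0.000326. Swamee-Jain: f = 0.25/(log₁₀[0.000326/3.7 + 5.74/5963^0.9])² = 0.25/(log₁₀[8.8e-05 + 0.0023])² = 0.25/(-2.623)² = 0.03635.
Darcy-Weisbach: ΔP = f(L/D)(ρV²/2) = 0.03635·(649.1/0.5466)·(1107·0.2022²/2) = 0.03635·1188·22.63 = 976.9 Pa.
Head loss h_f = ΔP/(ρg) = 976.9/(1107·9.81) = 0.08996 m.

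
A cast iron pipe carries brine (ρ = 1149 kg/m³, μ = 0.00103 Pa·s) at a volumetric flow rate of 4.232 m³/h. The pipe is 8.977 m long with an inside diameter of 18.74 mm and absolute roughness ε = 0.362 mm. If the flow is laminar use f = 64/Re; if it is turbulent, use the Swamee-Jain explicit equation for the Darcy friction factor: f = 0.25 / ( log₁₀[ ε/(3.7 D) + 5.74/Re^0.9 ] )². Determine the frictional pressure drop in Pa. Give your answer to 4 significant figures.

Q = 4.232 m³/h = 4.232/3600 = 0.001176 m³/s.
Cross-sectional area A = πD²/4 = π(0.01874)²/4 = 0.0002758 m²; mean velocity V = Q/A = 0.001176/0.0002758 = 4.262 m/s.
Reynolds number Re = ρVD/μ = 1149 · 4.262 · 0.01874 / 0.00103 = 8.91e+04.
Re > 4000 → turbulent. Relative roughness ε/D = 0.000362/0.01874 = 0.0193. Swamee-Jain: f = 0.25/(log₁₀[0.0193/3.7 + 5.74/8.91e+04^0.9])² = 0.25/(log₁₀[0.00522 + 0.000201])² = 0.25/(-2.266)² = 0.0487.
Darcy-Weisbach: ΔP = f(L/D)(ρV²/2) = 0.0487·(8.977/0.01874)·(1149·4.262²/2) = 0.0487·479·1.044e+04 = 2.434e+05 Pa.

ΔP ≈ 243400 Pa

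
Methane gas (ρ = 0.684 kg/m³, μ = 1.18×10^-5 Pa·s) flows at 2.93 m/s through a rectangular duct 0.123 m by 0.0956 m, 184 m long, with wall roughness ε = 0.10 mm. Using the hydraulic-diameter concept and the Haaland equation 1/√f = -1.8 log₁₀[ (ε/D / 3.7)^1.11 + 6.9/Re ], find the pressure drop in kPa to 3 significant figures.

ΔP ≈ 0.141 kPa

Hydraulic diameter D_h = 4A/P = 4·(0.123·0.0956)/(2·(0.123+0.0956)) = 0.04704/0.4372 = 0.1076 m.
Re = ρVD_h/μ = 0.684·2.93·0.1076/1.18e-05 = 1.827e+04.
ε/D_h = 0.0001/0.1076 = 0.00093; Haaland gives 1/√f = -1.8 log₁₀[0.000101+0.000378] = 5.976, so f = 0.028.
ΔP = f(L/D_h)(ρV²/2) = 0.028·184/0.1076·2.936 = 140.6 Pa.
ΔP = 0.141 kPa.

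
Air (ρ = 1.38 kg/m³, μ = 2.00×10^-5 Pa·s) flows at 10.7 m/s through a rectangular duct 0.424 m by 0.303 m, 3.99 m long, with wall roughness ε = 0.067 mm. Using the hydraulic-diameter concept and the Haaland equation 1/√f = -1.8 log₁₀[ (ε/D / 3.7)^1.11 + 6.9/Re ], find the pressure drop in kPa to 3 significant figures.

Hydraulic diameter D_h = 4A/P = 4·(0.424·0.303)/(2·(0.424+0.303)) = 0.5139/1.454 = 0.3534 m.
Re = ρVD_h/μ = 1.38·10.7·0.3534/2e-05 = 2.609e+05.
ε/D_h = 6.7e-05/0.3534 = 0.00019; Haaland gives 1/√f = -1.8 log₁₀[1.73e-05+2.64e-05] = 7.847, so f = 0.01624.
ΔP = f(L/D_h)(ρV²/2) = 0.01624·3.99/0.3534·79 = 14.48 Pa.
ΔP = 0.0145 kPa.

ΔP ≈ 0.0145 kPa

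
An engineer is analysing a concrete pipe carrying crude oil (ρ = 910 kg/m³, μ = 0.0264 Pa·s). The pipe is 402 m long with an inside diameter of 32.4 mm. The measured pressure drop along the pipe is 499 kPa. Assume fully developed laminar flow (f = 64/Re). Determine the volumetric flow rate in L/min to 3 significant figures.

For laminar flow, f = 64/Re with Re = ρVD/μ, so Darcy-Weisbach reduces to ΔP = 32μLV/D². Solving for V: V = ΔP·D²/(32μL) = 4.99e+05·(0.0324)²/(32·0.0264·402) = 1.542 m/s.
Check: Re = ρVD/μ = 910·1.542·0.0324/0.0264 = 1723 < 2300, so the laminar assumption holds.
Q = V·A = 1.542·(π/4·0.0324²) = 0.001272 m³/s = 76.3 L/min.

Q ≈ 76.3 L/min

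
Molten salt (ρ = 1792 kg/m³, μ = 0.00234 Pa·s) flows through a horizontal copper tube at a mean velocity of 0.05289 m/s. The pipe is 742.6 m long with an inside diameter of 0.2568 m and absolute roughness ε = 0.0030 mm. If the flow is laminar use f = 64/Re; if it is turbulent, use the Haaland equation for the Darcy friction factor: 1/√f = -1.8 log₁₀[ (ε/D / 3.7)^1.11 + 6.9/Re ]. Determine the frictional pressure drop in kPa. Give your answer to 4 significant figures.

Reynolds number Re = ρVD/μ = 1792 · 0.05289 · 0.2568 / 0.00234 = 1.04e+04.
Re > 4000 → turbulent. Relative roughness ε/D = 3e-06/0.2568 = 1.17e-05. Haaland: 1/√f = -1.8 log₁₀[(1.17e-05/3.7)^1.11 + 6.9/1.04e+04] = -1.8 log₁₀[7.84e-07 + 0.000663] = 5.72, so f = 0.03056.
Darcy-Weisbach: ΔP = f(L/D)(ρV²/2) = 0.03056·(742.6/0.2568)·(1792·0.05289²/2) = 0.03056·2892·2.506 = 221.5 Pa.
ΔP = 221.5 Pa = 0.2215 kPa.

ΔP ≈ 0.2215 kPa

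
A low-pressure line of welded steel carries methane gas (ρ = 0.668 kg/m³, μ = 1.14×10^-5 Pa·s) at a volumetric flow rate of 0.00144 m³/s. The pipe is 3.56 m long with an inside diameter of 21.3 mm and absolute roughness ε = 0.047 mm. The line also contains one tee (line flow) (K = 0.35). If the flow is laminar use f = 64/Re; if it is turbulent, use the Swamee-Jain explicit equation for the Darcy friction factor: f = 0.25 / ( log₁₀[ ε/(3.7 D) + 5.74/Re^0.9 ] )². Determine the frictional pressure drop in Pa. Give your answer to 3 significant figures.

Cross-sectional area A = πD²/4 = π(0.0213)²/4 = 0.0003563 m²; mean velocity V = Q/A = 0.00144/0.0003563 = 4.041 m/s.
Reynolds number Re = ρVD/μ = 0.668 · 4.041 · 0.0213 / 1.14e-05 = 5044.
Re > 4000 → turbulent. Relative roughness ε/D = 4.7e-05/0.0213 = 0.00221. Swamee-Jain: f = 0.25/(log₁₀[0.00221/3.7 + 5.74/5044^0.9])² = 0.25/(log₁₀[0.000596 + 0.00267])² = 0.25/(-2.486)² = 0.04045.
Total minor-loss coefficient ΣK = 1·0.35 = 0.35.
ΔP = [f·L/D + ΣK]·(ρV²/2) = [0.04045·3.56/0.0213 + 0.35]·(0.668·4.041²/2) = [6.761 + 0.35]·5.455 = 38.79 Pa.

ΔP ≈ 38.8 Pa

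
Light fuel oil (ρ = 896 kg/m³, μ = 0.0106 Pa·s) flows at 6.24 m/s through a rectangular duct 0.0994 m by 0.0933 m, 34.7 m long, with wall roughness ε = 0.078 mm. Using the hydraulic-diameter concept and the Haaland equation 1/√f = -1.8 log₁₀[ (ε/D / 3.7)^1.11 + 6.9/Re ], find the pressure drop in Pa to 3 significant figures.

Hydraulic diameter D_h = 4A/P = 4·(0.0994·0.0933)/(2·(0.0994+0.0933)) = 0.0371/0.3854 = 0.09625 m.
Re = ρVD_h/μ = 896·6.24·0.09625/0.0106 = 5.077e+04.
ε/D_h = 7.8e-05/0.09625 = 0.00081; Haaland gives 1/√f = -1.8 log₁₀[8.67e-05+0.000136] = 6.574, so f = 0.02314.
ΔP = f(L/D_h)(ρV²/2) = 0.02314·34.7/0.09625·1.744e+04 = 1.455e+05 Pa.

ΔP ≈ 145000 Pa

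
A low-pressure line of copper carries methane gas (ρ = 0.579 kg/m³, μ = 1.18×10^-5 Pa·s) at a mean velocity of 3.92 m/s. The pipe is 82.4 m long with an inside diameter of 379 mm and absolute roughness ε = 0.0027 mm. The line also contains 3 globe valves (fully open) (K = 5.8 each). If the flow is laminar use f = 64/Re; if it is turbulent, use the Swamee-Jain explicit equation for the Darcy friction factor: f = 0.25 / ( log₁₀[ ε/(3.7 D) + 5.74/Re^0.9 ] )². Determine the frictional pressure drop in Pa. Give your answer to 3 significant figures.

ΔP ≈ 95.9 Pa

Reynolds number Re = ρVD/μ = 0.579 · 3.92 · 0.379 / 1.18e-05 = 7.29e+04.
Re > 4000 → turbulent. Relative roughness ε/D = 2.7e-06/0.379 = 7.12e-06. Swamee-Jain: f = 0.25/(log₁₀[7.12e-06/3.7 + 5.74/7.29e+04^0.9])² = 0.25/(log₁₀[1.93e-06 + 0.000241])² = 0.25/(-3.614)² = 0.01914.
Total minor-loss coefficient ΣK = 3·5.8 = 17.4.
ΔP = [f·L/D + ΣK]·(ρV²/2) = [0.01914·82.4/0.379 + 17.4]·(0.579·3.92²/2) = [4.161 + 17.4]·4.449 = 95.92 Pa.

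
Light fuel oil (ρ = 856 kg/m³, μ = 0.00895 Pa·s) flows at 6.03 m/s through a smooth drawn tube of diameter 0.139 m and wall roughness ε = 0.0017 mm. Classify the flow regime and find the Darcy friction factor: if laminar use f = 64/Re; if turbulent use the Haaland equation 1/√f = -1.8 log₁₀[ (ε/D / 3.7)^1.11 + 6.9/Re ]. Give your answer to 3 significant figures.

Re = ρVD/μ = 856·6.03·0.139/0.00895 = 8.016e+04.
Re > 4000 → turbulent. ε/D = 1.7e-06/0.139 = 1.22e-05; Haaland: 1/√f = -1.8 log₁₀[8.25e-07 + 8.61e-05] = 7.31, so f = 0.01872.

f ≈ 0.0187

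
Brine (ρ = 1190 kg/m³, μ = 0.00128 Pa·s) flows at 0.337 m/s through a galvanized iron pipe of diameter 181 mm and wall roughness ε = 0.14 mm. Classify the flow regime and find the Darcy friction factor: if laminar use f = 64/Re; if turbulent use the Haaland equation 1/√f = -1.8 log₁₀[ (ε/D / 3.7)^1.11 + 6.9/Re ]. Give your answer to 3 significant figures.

Re = ρVD/μ = 1190·0.337·0.181/0.00128 = 5.671e+04.
Re > 4000 → turbulent. ε/D = 0.00014/0.181 = 0.000773; Haaland: 1/√f = -1.8 log₁₀[8.23e-05 + 0.000122] = 6.643, so f = 0.02266.

f ≈ 0.0227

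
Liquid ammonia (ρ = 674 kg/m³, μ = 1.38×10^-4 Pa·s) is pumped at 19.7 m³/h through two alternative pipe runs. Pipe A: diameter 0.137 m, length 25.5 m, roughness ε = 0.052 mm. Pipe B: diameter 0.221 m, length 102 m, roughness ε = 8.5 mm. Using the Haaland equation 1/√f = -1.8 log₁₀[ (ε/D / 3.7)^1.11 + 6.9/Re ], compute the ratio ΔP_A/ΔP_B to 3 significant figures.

ΔP_A/ΔP_B ≈ 0.753

Pipe A: V = Q/A = 0.005472/0.01474 = 0.3712 m/s; Re = 2.484e+05; ε/D = 0.00038; Haaland → f = 0.01761; ΔP_A = f(L/D)(ρV²/2) = 152.2 Pa.
Pipe B: V = Q/A = 0.005472/0.03836 = 0.1427 m/s; Re = 1.54e+05; ε/D = 0.0385; Haaland → f = 0.06387; ΔP_B = f(L/D)(ρV²/2) = 202.2 Pa.
ΔP_A/ΔP_B = 152.2/202.2 = 0.753.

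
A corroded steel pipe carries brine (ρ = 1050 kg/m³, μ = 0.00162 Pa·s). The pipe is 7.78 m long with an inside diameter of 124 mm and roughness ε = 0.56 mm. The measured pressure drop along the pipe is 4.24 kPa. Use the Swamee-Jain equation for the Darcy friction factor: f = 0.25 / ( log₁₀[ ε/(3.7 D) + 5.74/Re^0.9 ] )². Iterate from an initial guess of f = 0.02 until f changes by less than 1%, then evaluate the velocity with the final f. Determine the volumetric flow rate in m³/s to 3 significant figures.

Q ≈ 0.0249 m³/s

Rearranging Darcy-Weisbach: V = √(2·ΔP·D/(f·L·ρ)). With ε/D = 0.00056/0.124 = 0.00452, iterate starting from f = 0.02:
  f = 0.02 → V = √(2·4240·0.124/(0.02·7.78·1050)) = 2.537 m/s; Re = ρVD/μ = 2.039e+05; f → 0.03013
  f = 0.03013 → V = 2.067 m/s; Re = 1.661e+05; f → 0.03026
Converged (Δf/f < 1%). With the final f = 0.03026: V = √(2·4240·0.124/(0.03026·7.78·1050)) = 2.062 m/s.
Q = V·A = 2.062·(π/4·0.124²) = 0.02491 m³/s = 0.0249 m³/s.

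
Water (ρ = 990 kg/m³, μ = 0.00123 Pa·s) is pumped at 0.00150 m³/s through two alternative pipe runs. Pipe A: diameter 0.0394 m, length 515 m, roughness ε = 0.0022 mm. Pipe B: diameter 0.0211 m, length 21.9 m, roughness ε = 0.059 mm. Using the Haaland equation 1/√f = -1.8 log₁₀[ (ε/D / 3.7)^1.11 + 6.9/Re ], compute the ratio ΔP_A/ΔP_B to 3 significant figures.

ΔP_A/ΔP_B ≈ 0.835

Pipe A: V = Q/A = 0.0015/0.001219 = 1.23 m/s; Re = 3.902e+04; ε/D = 5.58e-05; Haaland → f = 0.02205; ΔP_A = f(L/D)(ρV²/2) = 2.159e+05 Pa.
Pipe B: V = Q/A = 0.0015/0.0003497 = 4.29 m/s; Re = 7.285e+04; ε/D = 0.0028; Haaland → f = 0.02735; ΔP_B = f(L/D)(ρV²/2) = 2.586e+05 Pa.
ΔP_A/ΔP_B = 2.159e+05/2.586e+05 = 0.835.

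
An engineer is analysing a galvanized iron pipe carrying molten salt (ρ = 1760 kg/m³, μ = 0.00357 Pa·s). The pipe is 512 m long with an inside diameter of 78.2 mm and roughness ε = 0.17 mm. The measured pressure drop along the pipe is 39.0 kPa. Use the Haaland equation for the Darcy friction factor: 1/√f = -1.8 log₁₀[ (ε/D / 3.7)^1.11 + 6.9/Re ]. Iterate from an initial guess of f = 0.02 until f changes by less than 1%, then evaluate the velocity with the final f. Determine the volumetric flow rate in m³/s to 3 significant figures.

Q ≈ 0.00227 m³/s

Rearranging Darcy-Weisbach: V = √(2·ΔP·D/(f·L·ρ)). With ε/D = 0.00017/0.0782 = 0.00217, iterate starting from f = 0.02:
  f = 0.02 → V = √(2·3.9e+04·0.0782/(0.02·512·1760)) = 0.5818 m/s; Re = ρVD/μ = 2.243e+04; f → 0.02928
  f = 0.02928 → V = 0.4808 m/s; Re = 1.854e+04; f → 0.03015
  f = 0.03015 → V = 0.4738 m/s; Re = 1.827e+04; f → 0.03022
Converged (Δf/f < 1%). With the final f = 0.03022: V = √(2·3.9e+04·0.0782/(0.03022·512·1760)) = 0.4733 m/s.
Q = V·A = 0.4733·(π/4·0.0782²) = 0.002273 m³/s = 0.00227 m³/s.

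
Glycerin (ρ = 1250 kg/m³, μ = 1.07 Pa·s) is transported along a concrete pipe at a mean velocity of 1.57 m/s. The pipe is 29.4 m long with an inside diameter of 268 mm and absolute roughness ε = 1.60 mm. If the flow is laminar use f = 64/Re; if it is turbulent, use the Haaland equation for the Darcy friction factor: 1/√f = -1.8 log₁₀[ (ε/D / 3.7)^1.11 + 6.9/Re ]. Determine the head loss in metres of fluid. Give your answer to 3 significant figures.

h_f ≈ 1.79 m

Reynolds number Re = ρVD/μ = 1250 · 1.57 · 0.268 / 1.07 = 491.5.
Re < 2300 → laminar flow, so f = 64/Re = 64/491.5 = 0.1302 (the turbulent correlation is not needed).
Darcy-Weisbach: ΔP = f(L/D)(ρV²/2) = 0.1302·(29.4/0.268)·(1250·1.57²/2) = 0.1302·109.7·1541 = 2.2e+04 Pa.
Head loss h_f = ΔP/(ρg) = 2.2e+04/(1250·9.81) = 1.79 m.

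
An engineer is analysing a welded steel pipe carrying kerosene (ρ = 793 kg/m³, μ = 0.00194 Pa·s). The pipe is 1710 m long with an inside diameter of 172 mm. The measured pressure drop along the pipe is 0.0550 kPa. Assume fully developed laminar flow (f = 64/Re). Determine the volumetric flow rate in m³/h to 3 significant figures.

Q ≈ 1.28 m³/h

For laminar flow, f = 64/Re with Re = ρVD/μ, so Darcy-Weisbach reduces to ΔP = 32μLV/D². Solving for V: V = ΔP·D²/(32μL) = 55·(0.172)²/(32·0.00194·1710) = 0.01533 m/s.
Check: Re = ρVD/μ = 793·0.01533·0.172/0.00194 = 1078 < 2300, so the laminar assumption holds.
Q = V·A = 0.01533·(π/4·0.172²) = 0.0003561 m³/s = 1.28 m³/h.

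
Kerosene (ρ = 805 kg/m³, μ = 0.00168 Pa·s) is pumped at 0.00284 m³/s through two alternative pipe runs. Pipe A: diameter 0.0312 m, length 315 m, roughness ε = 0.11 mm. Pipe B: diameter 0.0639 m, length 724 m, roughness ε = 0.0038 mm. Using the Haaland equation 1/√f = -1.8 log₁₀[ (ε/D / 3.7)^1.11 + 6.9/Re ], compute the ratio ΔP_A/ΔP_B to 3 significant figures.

Pipe A: V = Q/A = 0.00284/0.0007645 = 3.715 m/s; Re = 5.553e+04; ε/D = 0.00353; Haaland → f = 0.02929; ΔP_A = f(L/D)(ρV²/2) = 1.643e+06 Pa.
Pipe B: V = Q/A = 0.00284/0.003207 = 0.8856 m/s; Re = 2.712e+04; ε/D = 5.95e-05; Haaland → f = 0.024; ΔP_B = f(L/D)(ρV²/2) = 8.583e+04 Pa.
ΔP_A/ΔP_B = 1.643e+06/8.583e+04 = 19.1.

ΔP_A/ΔP_B ≈ 19.1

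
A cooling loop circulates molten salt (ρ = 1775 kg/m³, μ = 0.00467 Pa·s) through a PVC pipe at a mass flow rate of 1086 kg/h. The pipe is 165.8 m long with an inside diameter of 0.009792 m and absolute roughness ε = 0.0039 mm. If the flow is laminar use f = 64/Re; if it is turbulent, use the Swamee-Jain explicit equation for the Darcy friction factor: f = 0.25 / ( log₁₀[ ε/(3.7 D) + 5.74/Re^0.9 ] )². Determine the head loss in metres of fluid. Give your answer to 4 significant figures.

h_f ≈ 145.7 m

ṁ = 1086 kg/h = 1086/3600 = 0.3017 kg/s.
A = πD²/4 = π(0.009792)²/4 = 7.531e-05 m²; mean velocity V = ṁ/(ρA) = 0.3017/(1775 · 7.531e-05) = 2.257 m/s.
Reynolds number Re = ρVD/μ = 1775 · 2.257 · 0.009792 / 0.00467 = 8399.
Re > 4000 → turbulent. Relative roughness ε/D = 3.9e-06/0.009792 = 0.000398. Swamee-Jain: f = 0.25/(log₁₀[0.000398/3.7 + 5.74/8399^0.9])² = 0.25/(log₁₀[0.000108 + 0.00169])² = 0.25/(-2.746)² = 0.03315.
Darcy-Weisbach: ΔP = f(L/D)(ρV²/2) = 0.03315·(165.8/0.009792)·(1775·2.257²/2) = 0.03315·1.693e+04·4520 = 2.537e+06 Pa.
Head loss h_f = ΔP/(ρg) = 2.537e+06/(1775·9.81) = 145.7 m.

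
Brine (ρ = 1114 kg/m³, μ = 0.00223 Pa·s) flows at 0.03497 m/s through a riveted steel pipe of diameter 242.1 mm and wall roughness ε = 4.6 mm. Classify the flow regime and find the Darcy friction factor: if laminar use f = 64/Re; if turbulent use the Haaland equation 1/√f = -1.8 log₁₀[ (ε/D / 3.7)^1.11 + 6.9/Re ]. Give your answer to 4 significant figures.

f ≈ 0.05607

Re = ρVD/μ = 1114·0.03497·0.2421/0.00223 = 4229.
Re > 4000 → turbulent. ε/D = 0.0046/0.2421 = 0.019; Haaland: 1/√f = -1.8 log₁₀[0.00288 + 0.00163] = 4.223, so f = 0.05607.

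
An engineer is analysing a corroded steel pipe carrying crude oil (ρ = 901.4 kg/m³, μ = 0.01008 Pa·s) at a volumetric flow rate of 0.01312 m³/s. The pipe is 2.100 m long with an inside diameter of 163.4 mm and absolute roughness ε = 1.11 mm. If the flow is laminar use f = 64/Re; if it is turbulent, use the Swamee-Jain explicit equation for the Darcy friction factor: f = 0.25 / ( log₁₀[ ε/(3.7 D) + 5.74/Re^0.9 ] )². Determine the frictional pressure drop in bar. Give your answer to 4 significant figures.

Cross-sectional area A = πD²/4 = π(0.1634)²/4 = 0.02097 m²; mean velocity V = Q/A = 0.01312/0.02097 = 0.6257 m/s.
Reynolds number Re = ρVD/μ = 901.4 · 0.6257 · 0.1634 / 0.0101 = 9142.
Re > 4000 → turbulent. Relative roughness ε/D = 0.00111/0.1634 = 0.00679. Swamee-Jain: f = 0.25/(log₁₀[0.00679/3.7 + 5.74/9142^0.9])² = 0.25/(log₁₀[0.00184 + 0.00156])² = 0.25/(-2.469)² = 0.04102.
Darcy-Weisbach: ΔP = f(L/D)(ρV²/2) = 0.04102·(2.1/0.1634)·(901.4·0.6257²/2) = 0.04102·12.85·176.4 = 93.02 Pa.
ΔP = 93.02 Pa = 9.302×10^-4 bar.

ΔP ≈ 9.302×10^-4 bar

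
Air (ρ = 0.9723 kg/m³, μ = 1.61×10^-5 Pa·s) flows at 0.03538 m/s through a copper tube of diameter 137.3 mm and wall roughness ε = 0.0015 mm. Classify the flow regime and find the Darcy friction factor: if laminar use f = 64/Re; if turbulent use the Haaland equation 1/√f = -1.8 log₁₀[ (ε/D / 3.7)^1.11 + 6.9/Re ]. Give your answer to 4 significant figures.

Re = ρVD/μ = 0.9723·0.03538·0.1373/1.61e-05 = 293.4.
Re < 2300 → laminar, so f = 64/Re = 0.2182 (roughness is irrelevant in laminar flow).

f ≈ 0.2182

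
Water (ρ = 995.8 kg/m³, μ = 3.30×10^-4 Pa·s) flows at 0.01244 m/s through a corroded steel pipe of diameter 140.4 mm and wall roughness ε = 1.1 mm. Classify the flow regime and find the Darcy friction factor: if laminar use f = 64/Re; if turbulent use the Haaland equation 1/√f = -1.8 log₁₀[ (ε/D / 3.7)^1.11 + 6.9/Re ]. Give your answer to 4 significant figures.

f ≈ 0.04488

Re = ρVD/μ = 995.8·0.01244·0.1404/0.00033 = 5270.
Re > 4000 → turbulent. ε/D = 0.0011/0.1404 = 0.00783; Haaland: 1/√f = -1.8 log₁₀[0.00108 + 0.00131] = 4.721, so f = 0.04488.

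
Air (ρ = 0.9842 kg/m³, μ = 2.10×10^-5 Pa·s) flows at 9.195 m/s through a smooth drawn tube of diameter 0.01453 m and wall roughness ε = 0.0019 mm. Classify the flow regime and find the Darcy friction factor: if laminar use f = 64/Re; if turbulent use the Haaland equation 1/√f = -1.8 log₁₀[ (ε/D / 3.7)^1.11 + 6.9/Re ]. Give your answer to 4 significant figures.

Re = ρVD/μ = 0.9842·9.195·0.01453/2.1e-05 = 6262.
Re > 4000 → turbulent. ε/D = 1.9e-06/0.01453 = 0.000131; Haaland: 1/√f = -1.8 log₁₀[1.14e-05 + 0.0011] = 5.316, so f = 0.03539.

f ≈ 0.03539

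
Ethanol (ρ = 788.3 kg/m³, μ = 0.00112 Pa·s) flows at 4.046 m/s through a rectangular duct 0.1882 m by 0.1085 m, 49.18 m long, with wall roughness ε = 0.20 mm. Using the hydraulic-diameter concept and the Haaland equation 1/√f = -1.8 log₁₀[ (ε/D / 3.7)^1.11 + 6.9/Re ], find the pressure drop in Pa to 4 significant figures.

ΔP ≈ 50960 Pa

Hydraulic diameter D_h = 4A/P = 4·(0.1882·0.1085)/(2·(0.1882+0.1085)) = 0.08168/0.5934 = 0.1376 m.
Re = ρVD_h/μ = 788.3·4.046·0.1376/0.00112 = 3.92e+05.
ε/D_h = 0.0002/0.1376 = 0.00145; Haaland gives 1/√f = -1.8 log₁₀[0.000166+1.76e-05] = 6.726, so f = 0.0221.
ΔP = f(L/D_h)(ρV²/2) = 0.0221·49.18/0.1376·6452 = 5.096e+04 Pa.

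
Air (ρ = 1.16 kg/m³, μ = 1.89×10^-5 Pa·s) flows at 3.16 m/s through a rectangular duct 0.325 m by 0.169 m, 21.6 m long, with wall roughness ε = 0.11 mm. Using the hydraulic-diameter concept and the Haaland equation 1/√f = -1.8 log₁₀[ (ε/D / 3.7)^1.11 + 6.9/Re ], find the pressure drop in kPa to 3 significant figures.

ΔP ≈ 0.0128 kPa

Hydraulic diameter D_h = 4A/P = 4·(0.325·0.169)/(2·(0.325+0.169)) = 0.2197/0.988 = 0.2224 m.
Re = ρVD_h/μ = 1.16·3.16·0.2224/1.89e-05 = 4.313e+04.
ε/D_h = 0.00011/0.2224 = 0.000495; Haaland gives 1/√f = -1.8 log₁₀[5.01e-05+0.00016] = 6.62, so f = 0.02282.
ΔP = f(L/D_h)(ρV²/2) = 0.02282·21.6/0.2224·5.792 = 12.84 Pa.
ΔP = 0.0128 kPa.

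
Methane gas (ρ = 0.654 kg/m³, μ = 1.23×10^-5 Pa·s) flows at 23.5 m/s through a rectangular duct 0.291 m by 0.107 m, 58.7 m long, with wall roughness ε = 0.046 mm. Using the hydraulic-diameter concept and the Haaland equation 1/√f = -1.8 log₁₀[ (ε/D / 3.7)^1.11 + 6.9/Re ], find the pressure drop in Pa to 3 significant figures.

ΔP ≈ 1190 Pa

Hydraulic diameter D_h = 4A/P = 4·(0.291·0.107)/(2·(0.291+0.107)) = 0.1245/0.796 = 0.1565 m.
Re = ρVD_h/μ = 0.654·23.5·0.1565/1.23e-05 = 1.955e+05.
ε/D_h = 4.6e-05/0.1565 = 0.000294; Haaland gives 1/√f = -1.8 log₁₀[2.81e-05+3.53e-05] = 7.556, so f = 0.01752.
ΔP = f(L/D_h)(ρV²/2) = 0.01752·58.7/0.1565·180.6 = 1187 Pa.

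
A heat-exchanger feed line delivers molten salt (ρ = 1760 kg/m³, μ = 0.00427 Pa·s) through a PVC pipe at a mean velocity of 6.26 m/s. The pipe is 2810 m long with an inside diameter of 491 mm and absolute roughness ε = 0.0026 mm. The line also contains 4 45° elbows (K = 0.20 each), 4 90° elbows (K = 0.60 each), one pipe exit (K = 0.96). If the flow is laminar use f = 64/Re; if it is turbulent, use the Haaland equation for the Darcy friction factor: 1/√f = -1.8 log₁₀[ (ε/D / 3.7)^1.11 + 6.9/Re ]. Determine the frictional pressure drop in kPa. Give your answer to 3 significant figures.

Reynolds number Re = ρVD/μ = 1760 · 6.26 · 0.491 / 0.00427 = 1.267e+06.
Re > 4000 → turbulent. Relative roughness ε/D = 2.6e-06/0.491 = 5.3e-06. Haaland: 1/√f = -1.8 log₁₀[(5.3e-06/3.7)^1.11 + 6.9/1.267e+06] = -1.8 log₁₀[3.26e-07 + 5.45e-06] = 9.43, so f = 0.01125.
Total minor-loss coefficient ΣK = 4·0.2 + 4·0.6 + 1·0.96 = 4.16.
ΔP = [f·L/D + ΣK]·(ρV²/2) = [0.01125·2810/0.491 + 4.16]·(1760·6.26²/2) = [64.36 + 4.16]·3.449e+04 = 2.363e+06 Pa.
ΔP = 2.363e+06 Pa = 2360 kPa.

ΔP ≈ 2360 kPa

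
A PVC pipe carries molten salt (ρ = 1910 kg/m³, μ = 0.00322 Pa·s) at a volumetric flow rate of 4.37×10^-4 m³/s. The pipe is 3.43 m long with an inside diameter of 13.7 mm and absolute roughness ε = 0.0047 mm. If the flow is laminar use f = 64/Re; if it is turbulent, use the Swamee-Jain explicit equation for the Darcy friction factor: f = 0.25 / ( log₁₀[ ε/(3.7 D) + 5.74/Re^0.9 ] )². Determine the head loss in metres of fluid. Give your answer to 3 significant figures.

h_f ≈ 2.87 m

Cross-sectional area A = πD²/4 = π(0.0137)²/4 = 0.0001474 m²; mean velocity V = Q/A = 0.000437/0.0001474 = 2.964 m/s.
Reynolds number Re = ρVD/μ = 1910 · 2.964 · 0.0137 / 0.00322 = 2.409e+04.
Re > 4000 → turbulent. Relative roughness ε/D = 4.7e-06/0.0137 = 0.000343. Swamee-Jain: f = 0.25/(log₁₀[0.000343/3.7 + 5.74/2.409e+04^0.9])² = 0.25/(log₁₀[9.27e-05 + 0.000654])² = 0.25/(-3.127)² = 0.02557.
Darcy-Weisbach: ΔP = f(L/D)(ρV²/2) = 0.02557·(3.43/0.0137)·(1910·2.964²/2) = 0.02557·250.4·8393 = 5.372e+04 Pa.
Head loss h_f = ΔP/(ρg) = 5.372e+04/(1910·9.81) = 2.87 m.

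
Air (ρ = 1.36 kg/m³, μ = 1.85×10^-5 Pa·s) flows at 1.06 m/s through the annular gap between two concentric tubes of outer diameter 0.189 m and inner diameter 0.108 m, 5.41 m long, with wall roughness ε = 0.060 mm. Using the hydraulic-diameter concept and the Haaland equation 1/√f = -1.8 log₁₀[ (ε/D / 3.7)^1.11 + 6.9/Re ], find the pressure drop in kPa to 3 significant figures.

ΔP ≈ 0.00183 kPa

Hydraulic diameter D_h = 4A/P = D_o - D_i = 0.189 - 0.108 = 0.081 m.
Re = ρVD_h/μ = 1.36·1.06·0.081/1.85e-05 = 6312.
ε/D_h = 6e-05/0.081 = 0.000741; Haaland gives 1/√f = -1.8 log₁₀[7.85e-05+0.00109] = 5.276, so f = 0.03592.
ΔP = f(L/D_h)(ρV²/2) = 0.03592·5.41/0.081·0.764 = 1.833 Pa.
ΔP = 0.00183 kPa.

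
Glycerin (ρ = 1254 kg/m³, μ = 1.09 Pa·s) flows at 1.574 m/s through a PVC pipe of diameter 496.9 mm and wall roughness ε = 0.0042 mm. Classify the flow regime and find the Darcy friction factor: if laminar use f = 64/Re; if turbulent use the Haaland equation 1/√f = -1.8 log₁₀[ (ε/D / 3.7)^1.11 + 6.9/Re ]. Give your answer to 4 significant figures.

f ≈ 0.07113

Re = ρVD/μ = 1254·1.574·0.4969/1.09 = 899.8.
Re < 2300 → laminar, so f = 64/Re = 0.07113 (roughness is irrelevant in laminar flow).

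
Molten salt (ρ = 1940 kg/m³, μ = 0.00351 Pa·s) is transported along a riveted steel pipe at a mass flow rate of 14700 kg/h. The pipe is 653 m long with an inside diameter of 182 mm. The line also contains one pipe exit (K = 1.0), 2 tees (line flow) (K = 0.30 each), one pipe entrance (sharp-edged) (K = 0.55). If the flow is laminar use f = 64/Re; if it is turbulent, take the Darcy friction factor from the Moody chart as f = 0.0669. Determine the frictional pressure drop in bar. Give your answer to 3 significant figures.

ṁ = 14700 kg/h = 14700/3600 = 4.083 kg/s.
A = πD²/4 = π(0.182)²/4 = 0.02602 m²; mean velocity V = ṁ/(ρA) = 4.083/(1940 · 0.02602) = 0.08091 m/s.
Reynolds number Re = ρVD/μ = 1940 · 0.08091 · 0.182 / 0.00351 = 8139.
Re > 4000 → turbulent; use the Moody-chart value f = 0.0669.
Total minor-loss coefficient ΣK = 1·1 + 2·0.3 + 1·0.55 = 2.15.
ΔP = [f·L/D + ΣK]·(ρV²/2) = [0.0669·653/0.182 + 2.15]·(1940·0.08091²/2) = [240 + 2.15]·6.349 = 1538 Pa.
ΔP = 1538 Pa = 0.0154 bar.

ΔP ≈ 0.0154 bar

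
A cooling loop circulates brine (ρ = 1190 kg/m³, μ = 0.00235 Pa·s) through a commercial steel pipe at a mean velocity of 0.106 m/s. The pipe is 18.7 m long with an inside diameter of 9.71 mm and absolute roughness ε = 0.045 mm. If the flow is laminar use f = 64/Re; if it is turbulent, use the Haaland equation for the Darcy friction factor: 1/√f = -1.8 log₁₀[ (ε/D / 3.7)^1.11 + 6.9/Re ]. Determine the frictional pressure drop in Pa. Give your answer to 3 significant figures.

Reynolds number Re = ρVD/μ = 1190 · 0.106 · 0.00971 / 0.00235 = 521.2.
Re < 2300 → laminar flow, so f = 64/Re = 64/521.2 = 0.1228 (the turbulent correlation is not needed).
Darcy-Weisbach: ΔP = f(L/D)(ρV²/2) = 0.1228·(18.7/0.00971)·(1190·0.106²/2) = 0.1228·1926·6.685 = 1581 Pa.

ΔP ≈ 1580 Pa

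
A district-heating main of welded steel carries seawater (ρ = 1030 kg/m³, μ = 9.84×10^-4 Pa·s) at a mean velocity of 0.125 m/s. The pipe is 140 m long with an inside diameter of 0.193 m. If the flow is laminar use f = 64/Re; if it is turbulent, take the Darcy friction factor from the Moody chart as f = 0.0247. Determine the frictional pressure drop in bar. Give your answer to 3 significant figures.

ΔP ≈ 0.00144 bar

Reynolds number Re = ρVD/μ = 1030 · 0.125 · 0.193 / 0.000984 = 2.525e+04.
Re > 4000 → turbulent; use the Moody-chart value f = 0.0247.
Darcy-Weisbach: ΔP = f(L/D)(ρV²/2) = 0.0247·(140/0.193)·(1030·0.125²/2) = 0.0247·725.4·8.047 = 144.2 Pa.
ΔP = 144.2 Pa = 0.00144 bar.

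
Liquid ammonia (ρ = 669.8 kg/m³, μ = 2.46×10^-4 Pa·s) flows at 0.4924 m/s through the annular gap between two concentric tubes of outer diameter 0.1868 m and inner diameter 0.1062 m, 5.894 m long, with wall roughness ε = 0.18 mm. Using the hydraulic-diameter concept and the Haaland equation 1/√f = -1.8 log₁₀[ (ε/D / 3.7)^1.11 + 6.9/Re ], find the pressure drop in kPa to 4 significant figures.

ΔP ≈ 0.1513 kPa

Hydraulic diameter D_h = 4A/P = D_o - D_i = 0.1868 - 0.1062 = 0.0806 m.
Re = ρVD_h/μ = 669.8·0.4924·0.0806/0.000246 = 1.081e+05.
ε/D_h = 0.00018/0.0806 = 0.00223; Haaland gives 1/√f = -1.8 log₁₀[0.000267+6.39e-05] = 6.265, so f = 0.02548.
ΔP = f(L/D_h)(ρV²/2) = 0.02548·5.894/0.0806·81.2 = 151.3 Pa.
ΔP = 0.1513 kPa.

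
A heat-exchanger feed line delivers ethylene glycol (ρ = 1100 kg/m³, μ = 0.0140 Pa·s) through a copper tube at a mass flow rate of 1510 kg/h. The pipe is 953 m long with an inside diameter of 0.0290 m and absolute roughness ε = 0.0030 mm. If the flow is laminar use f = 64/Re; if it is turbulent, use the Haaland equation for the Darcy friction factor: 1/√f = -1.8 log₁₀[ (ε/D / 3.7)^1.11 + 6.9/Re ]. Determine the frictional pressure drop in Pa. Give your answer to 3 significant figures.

ṁ = 1510 kg/h = 1510/3600 = 0.4194 kg/s.
A = πD²/4 = π(0.029)²/4 = 0.0006605 m²; mean velocity V = ṁ/(ρA) = 0.4194/(1100 · 0.0006605) = 0.5773 m/s.
Reynolds number Re = ρVD/μ = 1100 · 0.5773 · 0.029 / 0.014 = 1315.
Re < 2300 → laminar flow, so f = 64/Re = 64/1315 = 0.04865 (the turbulent correlation is not needed).
Darcy-Weisbach: ΔP = f(L/D)(ρV²/2) = 0.04865·(953/0.029)·(1100·0.5773²/2) = 0.04865·3.286e+04·183.3 = 2.931e+05 Pa.

ΔP ≈ 293000 Pa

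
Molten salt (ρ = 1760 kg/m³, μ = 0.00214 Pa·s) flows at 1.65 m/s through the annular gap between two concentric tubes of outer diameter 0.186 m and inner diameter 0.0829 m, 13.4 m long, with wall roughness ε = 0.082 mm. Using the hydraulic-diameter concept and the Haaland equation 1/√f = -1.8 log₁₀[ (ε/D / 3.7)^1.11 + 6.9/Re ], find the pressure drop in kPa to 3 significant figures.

Hydraulic diameter D_h = 4A/P = D_o - D_i = 0.186 - 0.0829 = 0.1031 m.
Re = ρVD_h/μ = 1760·1.65·0.1031/0.00214 = 1.399e+05.
ε/D_h = 8.2e-05/0.1031 = 0.000795; Haaland gives 1/√f = -1.8 log₁₀[8.49e-05+4.93e-05] = 6.97, so f = 0.02058.
ΔP = f(L/D_h)(ρV²/2) = 0.02058·13.4/0.1031·2396 = 6410 Pa.
ΔP = 6.41 kPa.

ΔP ≈ 6.41 kPa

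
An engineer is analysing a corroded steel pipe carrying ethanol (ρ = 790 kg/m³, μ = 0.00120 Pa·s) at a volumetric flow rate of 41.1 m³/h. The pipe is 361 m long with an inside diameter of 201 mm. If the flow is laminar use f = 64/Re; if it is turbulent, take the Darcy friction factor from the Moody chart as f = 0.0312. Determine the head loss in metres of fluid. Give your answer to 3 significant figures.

h_f ≈ 0.370 m

Q = 41.1 m³/h = 41.1/3600 = 0.01142 m³/s.
Cross-sectional area A = πD²/4 = π(0.201)²/4 = 0.03173 m²; mean velocity V = Q/A = 0.01142/0.03173 = 0.3598 m/s.
Reynolds number Re = ρVD/μ = 790 · 0.3598 · 0.201 / 0.0012 = 4.761e+04.
Re > 4000 → turbulent; use the Moody-chart value f = 0.0312.
Darcy-Weisbach: ΔP = f(L/D)(ρV²/2) = 0.0312·(361/0.201)·(790·0.3598²/2) = 0.0312·1796·51.13 = 2865 Pa.
Head loss h_f = ΔP/(ρg) = 2865/(790·9.81) = 0.370 m.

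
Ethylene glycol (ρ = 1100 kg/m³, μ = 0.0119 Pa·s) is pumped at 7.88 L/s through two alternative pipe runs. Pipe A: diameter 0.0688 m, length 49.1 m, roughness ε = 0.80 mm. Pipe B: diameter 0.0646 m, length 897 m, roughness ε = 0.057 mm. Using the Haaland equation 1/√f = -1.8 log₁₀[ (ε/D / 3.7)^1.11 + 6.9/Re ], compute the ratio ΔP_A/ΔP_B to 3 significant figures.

ΔP_A/ΔP_B ≈ 0.0592

Pipe A: V = Q/A = 0.00788/0.003718 = 2.12 m/s; Re = 1.348e+04; ε/D = 0.0116; Haaland → f = 0.04356; ΔP_A = f(L/D)(ρV²/2) = 7.683e+04 Pa.
Pipe B: V = Q/A = 0.00788/0.003278 = 2.404 m/s; Re = 1.436e+04; ε/D = 0.000882; Haaland → f = 0.02941; ΔP_B = f(L/D)(ρV²/2) = 1.298e+06 Pa.
ΔP_A/ΔP_B = 7.683e+04/1.298e+06 = 0.0592.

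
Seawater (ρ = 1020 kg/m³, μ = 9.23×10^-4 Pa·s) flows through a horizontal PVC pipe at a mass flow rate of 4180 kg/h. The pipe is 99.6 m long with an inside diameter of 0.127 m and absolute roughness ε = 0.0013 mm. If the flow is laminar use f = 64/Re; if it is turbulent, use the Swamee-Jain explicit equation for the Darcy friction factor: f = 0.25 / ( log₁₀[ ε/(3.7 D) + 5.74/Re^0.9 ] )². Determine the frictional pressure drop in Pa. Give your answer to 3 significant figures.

ΔP ≈ 94.0 Pa

ṁ = 4180 kg/h = 4180/3600 = 1.161 kg/s.
A = πD²/4 = π(0.127)²/4 = 0.01267 m²; mean velocity V = ṁ/(ρA) = 1.161/(1020 · 0.01267) = 0.08986 m/s.
Reynolds number Re = ρVD/μ = 1020 · 0.08986 · 0.127 / 0.000923 = 1.261e+04.
Re > 4000 → turbulent. Relative roughness ε/D = 1.3e-06/0.127 = 1.02e-05. Swamee-Jain: f = 0.25/(log₁₀[1.02e-05/3.7 + 5.74/1.261e+04^0.9])² = 0.25/(log₁₀[2.77e-06 + 0.00117])² = 0.25/(-2.931)² = 0.02911.
Darcy-Weisbach: ΔP = f(L/D)(ρV²/2) = 0.02911·(99.6/0.127)·(1020·0.08986²/2) = 0.02911·784.3·4.118 = 94.01 Pa.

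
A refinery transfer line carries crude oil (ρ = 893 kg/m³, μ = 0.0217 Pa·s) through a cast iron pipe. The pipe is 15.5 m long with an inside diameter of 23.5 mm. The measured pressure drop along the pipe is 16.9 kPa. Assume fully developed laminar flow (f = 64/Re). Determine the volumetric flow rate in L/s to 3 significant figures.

Q ≈ 0.376 L/s

For laminar flow, f = 64/Re with Re = ρVD/μ, so Darcy-Weisbach reduces to ΔP = 32μLV/D². Solving for V: V = ΔP·D²/(32μL) = 1.69e+04·(0.0235)²/(32·0.0217·15.5) = 0.8671 m/s.
Check: Re = ρVD/μ = 893·0.8671·0.0235/0.0217 = 838.6 < 2300, so the laminar assumption holds.
Q = V·A = 0.8671·(π/4·0.0235²) = 0.0003761 m³/s = 0.376 L/s.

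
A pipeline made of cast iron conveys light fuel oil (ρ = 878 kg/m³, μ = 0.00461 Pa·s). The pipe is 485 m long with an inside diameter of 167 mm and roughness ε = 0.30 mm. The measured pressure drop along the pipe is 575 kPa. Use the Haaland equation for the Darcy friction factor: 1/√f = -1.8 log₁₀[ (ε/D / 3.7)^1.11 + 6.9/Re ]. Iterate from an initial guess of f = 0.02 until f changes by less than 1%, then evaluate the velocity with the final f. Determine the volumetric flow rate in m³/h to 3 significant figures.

Q ≈ 342 m³/h

Rearranging Darcy-Weisbach: V = √(2·ΔP·D/(f·L·ρ)). With ε/D = 0.0003/0.167 = 0.0018, iterate starting from f = 0.02:
  f = 0.02 → V = √(2·5.75e+05·0.167/(0.02·485·878)) = 4.749 m/s; Re = ρVD/μ = 1.51e+05; f → 0.02391
  f = 0.02391 → V = 4.343 m/s; Re = 1.381e+05; f → 0.02401
Converged (Δf/f < 1%). With the final f = 0.02401: V = √(2·5.75e+05·0.167/(0.02401·485·878)) = 4.334 m/s.
Q = V·A = 4.334·(π/4·0.167²) = 0.09494 m³/s = 342 m³/h.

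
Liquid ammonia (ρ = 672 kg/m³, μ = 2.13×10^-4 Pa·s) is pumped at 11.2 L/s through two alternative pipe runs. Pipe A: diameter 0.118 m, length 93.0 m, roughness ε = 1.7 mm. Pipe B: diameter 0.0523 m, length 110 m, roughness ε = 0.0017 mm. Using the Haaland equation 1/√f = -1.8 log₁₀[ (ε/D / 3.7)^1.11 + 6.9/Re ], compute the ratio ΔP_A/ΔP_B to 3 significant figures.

ΔP_A/ΔP_B ≈ 0.0503

Pipe A: V = Q/A = 0.0112/0.01094 = 1.024 m/s; Re = 3.813e+05; ε/D = 0.0144; Haaland → f = 0.04326; ΔP_A = f(L/D)(ρV²/2) = 1.202e+04 Pa.
Pipe B: V = Q/A = 0.0112/0.002148 = 5.213 m/s; Re = 8.602e+05; ε/D = 3.25e-05; Haaland → f = 0.01244; ΔP_B = f(L/D)(ρV²/2) = 2.39e+05 Pa.
ΔP_A/ΔP_B = 1.202e+04/2.39e+05 = 0.0503.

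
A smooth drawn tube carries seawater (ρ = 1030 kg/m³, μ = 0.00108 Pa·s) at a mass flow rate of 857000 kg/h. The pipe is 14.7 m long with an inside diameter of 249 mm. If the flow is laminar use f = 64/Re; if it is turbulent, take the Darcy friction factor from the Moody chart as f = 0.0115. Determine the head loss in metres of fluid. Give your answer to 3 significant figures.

h_f ≈ 0.780 m

ṁ = 857000 kg/h = 857000/3600 = 238.1 kg/s.
A = πD²/4 = π(0.249)²/4 = 0.0487 m²; mean velocity V = ṁ/(ρA) = 238.1/(1030 · 0.0487) = 4.746 m/s.
Reynolds number Re = ρVD/μ = 1030 · 4.746 · 0.249 / 0.00108 = 1.127e+06.
Re > 4000 → turbulent; use the Moody-chart value f = 0.0115.
Darcy-Weisbach: ΔP = f(L/D)(ρV²/2) = 0.0115·(14.7/0.249)·(1030·4.746²/2) = 0.0115·59.04·1.16e+04 = 7876 Pa.
Head loss h_f = ΔP/(ρg) = 7876/(1030·9.81) = 0.780 m.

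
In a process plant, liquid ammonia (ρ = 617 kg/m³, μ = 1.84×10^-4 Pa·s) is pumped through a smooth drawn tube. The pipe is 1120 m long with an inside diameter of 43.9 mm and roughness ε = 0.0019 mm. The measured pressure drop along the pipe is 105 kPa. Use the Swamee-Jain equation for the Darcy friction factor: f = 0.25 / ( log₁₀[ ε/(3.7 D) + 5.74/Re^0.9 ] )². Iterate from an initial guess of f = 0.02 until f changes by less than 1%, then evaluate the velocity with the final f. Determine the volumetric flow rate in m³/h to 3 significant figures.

Rearranging Darcy-Weisbach: V = √(2·ΔP·D/(f·L·ρ)). With ε/D = 1.9e-06/0.0439 = 4.33e-05, iterate starting from f = 0.02:
  f = 0.02 → V = √(2·1.05e+05·0.0439/(0.02·1120·617)) = 0.8167 m/s; Re = ρVD/μ = 1.202e+05; f → 0.01749
  f = 0.01749 → V = 0.8735 m/s; Re = 1.286e+05; f → 0.01726
  f = 0.01726 → V = 0.8791 m/s; Re = 1.294e+05; f → 0.01724
Converged (Δf/f < 1%). With the final f = 0.01724: V = √(2·1.05e+05·0.0439/(0.01724·1120·617)) = 0.8796 m/s.
Q = V·A = 0.8796·(π/4·0.0439²) = 0.001331 m³/s = 4.79 m³/h.

Q ≈ 4.79 m³/h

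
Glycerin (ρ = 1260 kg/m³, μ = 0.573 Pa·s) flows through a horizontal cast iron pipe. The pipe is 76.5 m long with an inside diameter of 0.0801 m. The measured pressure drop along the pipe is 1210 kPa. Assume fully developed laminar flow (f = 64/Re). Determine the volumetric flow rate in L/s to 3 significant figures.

For laminar flow, f = 64/Re with Re = ρVD/μ, so Darcy-Weisbach reduces to ΔP = 32μLV/D². Solving for V: V = ΔP·D²/(32μL) = 1.21e+06·(0.0801)²/(32·0.573·76.5) = 5.535 m/s.
Check: Re = ρVD/μ = 1260·5.535·0.0801/0.573 = 974.8 < 2300, so the laminar assumption holds.
Q = V·A = 5.535·(π/4·0.0801²) = 0.02789 m³/s = 27.9 L/s.

Q ≈ 27.9 L/s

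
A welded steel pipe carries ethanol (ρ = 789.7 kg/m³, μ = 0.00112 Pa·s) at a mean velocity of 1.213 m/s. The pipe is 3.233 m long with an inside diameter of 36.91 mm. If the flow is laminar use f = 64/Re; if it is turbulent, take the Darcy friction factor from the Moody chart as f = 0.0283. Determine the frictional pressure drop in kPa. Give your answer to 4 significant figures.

ΔP ≈ 1.440 kPa

Reynolds number Re = ρVD/μ = 789.7 · 1.213 · 0.03691 / 0.00112 = 3.157e+04.
Re > 4000 → turbulent; use the Moody-chart value f = 0.0283.
Darcy-Weisbach: ΔP = f(L/D)(ρV²/2) = 0.0283·(3.233/0.03691)·(789.7·1.213²/2) = 0.0283·87.59·581 = 1440 Pa.
ΔP = 1440 Pa = 1.440 kPa.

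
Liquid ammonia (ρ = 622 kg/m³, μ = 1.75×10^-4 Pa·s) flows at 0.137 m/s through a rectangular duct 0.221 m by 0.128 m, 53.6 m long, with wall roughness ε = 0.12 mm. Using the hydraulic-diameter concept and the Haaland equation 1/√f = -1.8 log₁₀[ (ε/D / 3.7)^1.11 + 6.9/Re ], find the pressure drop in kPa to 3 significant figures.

Hydraulic diameter D_h = 4A/P = 4·(0.221·0.128)/(2·(0.221+0.128)) = 0.1132/0.698 = 0.1621 m.
Re = ρVD_h/μ = 622·0.137·0.1621/0.000175 = 7.894e+04.
ε/D_h = 0.00012/0.1621 = 0.00074; Haaland gives 1/√f = -1.8 log₁₀[7.84e-05+8.74e-05] = 6.805, so f = 0.0216.
ΔP = f(L/D_h)(ρV²/2) = 0.0216·53.6/0.1621·5.837 = 41.68 Pa.
ΔP = 0.0417 kPa.

ΔP ≈ 0.0417 kPa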